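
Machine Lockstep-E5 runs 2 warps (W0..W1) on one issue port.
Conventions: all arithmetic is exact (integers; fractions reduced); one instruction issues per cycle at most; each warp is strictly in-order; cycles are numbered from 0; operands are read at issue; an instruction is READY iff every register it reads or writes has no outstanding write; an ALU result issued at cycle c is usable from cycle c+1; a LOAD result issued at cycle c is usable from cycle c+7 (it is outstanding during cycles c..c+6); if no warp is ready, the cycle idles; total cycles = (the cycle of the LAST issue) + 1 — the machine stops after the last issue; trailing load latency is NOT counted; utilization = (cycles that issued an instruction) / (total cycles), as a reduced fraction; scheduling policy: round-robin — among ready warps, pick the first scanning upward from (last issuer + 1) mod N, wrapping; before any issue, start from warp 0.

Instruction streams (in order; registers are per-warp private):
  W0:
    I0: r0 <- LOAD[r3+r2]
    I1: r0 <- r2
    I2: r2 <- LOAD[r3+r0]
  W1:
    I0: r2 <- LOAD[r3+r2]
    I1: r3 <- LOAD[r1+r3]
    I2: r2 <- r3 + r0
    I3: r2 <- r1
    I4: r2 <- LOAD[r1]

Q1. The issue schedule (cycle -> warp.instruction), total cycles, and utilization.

cycle 0: W0.I0
cycle 1: W1.I0
cycle 2: W1.I1
cycle 3: idle
cycle 4: idle
cycle 5: idle
cycle 6: idle
cycle 7: W0.I1
cycle 8: W0.I2
cycle 9: W1.I2
cycle 10: W1.I3
cycle 11: W1.I4

Answer: 12 cycles, utilization 2/3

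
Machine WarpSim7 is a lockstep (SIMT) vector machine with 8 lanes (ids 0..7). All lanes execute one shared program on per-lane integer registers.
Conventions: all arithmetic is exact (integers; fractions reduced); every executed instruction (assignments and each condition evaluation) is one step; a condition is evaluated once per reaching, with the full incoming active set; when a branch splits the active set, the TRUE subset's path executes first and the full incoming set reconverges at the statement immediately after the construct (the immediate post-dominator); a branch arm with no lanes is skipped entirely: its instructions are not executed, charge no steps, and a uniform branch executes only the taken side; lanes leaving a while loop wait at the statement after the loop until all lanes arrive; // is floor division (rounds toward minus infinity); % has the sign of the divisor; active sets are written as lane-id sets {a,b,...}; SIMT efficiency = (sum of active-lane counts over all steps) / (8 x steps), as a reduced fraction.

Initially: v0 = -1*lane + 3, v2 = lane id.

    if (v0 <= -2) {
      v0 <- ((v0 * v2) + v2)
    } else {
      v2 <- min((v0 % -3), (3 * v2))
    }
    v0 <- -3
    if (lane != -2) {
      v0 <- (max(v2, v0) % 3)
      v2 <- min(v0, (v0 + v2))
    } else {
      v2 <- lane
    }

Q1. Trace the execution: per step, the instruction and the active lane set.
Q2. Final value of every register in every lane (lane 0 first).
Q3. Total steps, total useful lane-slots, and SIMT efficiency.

step 0: eval (v0 <= -2)              {0,1,2,3,4,5,6,7}
step 1: v0 <- ((v0 * v2) + v2)       {5,6,7}
step 2: v2 <- min((v0 % -3), (3 * v2)) {0,1,2,3,4}
step 3: v0 <- -3                     {0,1,2,3,4,5,6,7}
step 4: eval (lane != -2)            {0,1,2,3,4,5,6,7}
step 5: v0 <- (max(v2, v0) % 3)      {0,1,2,3,4,5,6,7}
step 6: v2 <- min(v0, (v0 + v2))     {0,1,2,3,4,5,6,7}

Answer: 7 steps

v0: 0,2,1,0,2,2,0,1
v2: 0,1,-1,0,1,2,0,1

steps = 7; useful = 48; efficiency = 48/56 = 6/7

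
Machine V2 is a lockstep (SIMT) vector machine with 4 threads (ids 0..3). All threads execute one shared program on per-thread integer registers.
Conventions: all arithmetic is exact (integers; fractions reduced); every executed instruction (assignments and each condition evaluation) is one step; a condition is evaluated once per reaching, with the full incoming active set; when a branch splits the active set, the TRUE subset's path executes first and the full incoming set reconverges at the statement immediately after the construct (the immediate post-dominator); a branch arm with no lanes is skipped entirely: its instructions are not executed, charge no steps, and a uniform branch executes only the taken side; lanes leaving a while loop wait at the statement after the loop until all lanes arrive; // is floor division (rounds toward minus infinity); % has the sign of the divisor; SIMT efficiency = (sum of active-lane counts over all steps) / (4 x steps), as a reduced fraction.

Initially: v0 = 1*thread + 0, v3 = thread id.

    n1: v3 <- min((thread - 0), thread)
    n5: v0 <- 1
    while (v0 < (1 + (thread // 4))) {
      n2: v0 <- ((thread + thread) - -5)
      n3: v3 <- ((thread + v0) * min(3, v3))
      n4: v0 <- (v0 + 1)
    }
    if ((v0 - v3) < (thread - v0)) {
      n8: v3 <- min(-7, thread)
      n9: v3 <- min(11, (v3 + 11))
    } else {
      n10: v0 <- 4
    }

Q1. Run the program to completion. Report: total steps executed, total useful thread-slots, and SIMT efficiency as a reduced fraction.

Answer: 7 steps, 22 useful, 11/14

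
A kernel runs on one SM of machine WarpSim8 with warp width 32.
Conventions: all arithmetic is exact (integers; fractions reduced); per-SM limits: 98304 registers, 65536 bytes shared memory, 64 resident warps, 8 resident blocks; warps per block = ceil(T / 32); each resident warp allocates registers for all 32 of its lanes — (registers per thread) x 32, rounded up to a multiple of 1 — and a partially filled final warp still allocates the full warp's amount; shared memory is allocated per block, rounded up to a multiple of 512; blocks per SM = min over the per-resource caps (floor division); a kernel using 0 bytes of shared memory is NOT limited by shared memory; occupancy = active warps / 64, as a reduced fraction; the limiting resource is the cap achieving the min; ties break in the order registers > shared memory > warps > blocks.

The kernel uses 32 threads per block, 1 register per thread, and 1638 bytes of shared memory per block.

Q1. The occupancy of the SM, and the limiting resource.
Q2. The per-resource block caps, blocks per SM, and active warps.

Answer: occupancy 1/8, limited by blocks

registers: 3072 blocks
shared memory: 32 blocks
warps: 64 blocks
blocks: 8 blocks

Answer: 8 blocks, 8 active warps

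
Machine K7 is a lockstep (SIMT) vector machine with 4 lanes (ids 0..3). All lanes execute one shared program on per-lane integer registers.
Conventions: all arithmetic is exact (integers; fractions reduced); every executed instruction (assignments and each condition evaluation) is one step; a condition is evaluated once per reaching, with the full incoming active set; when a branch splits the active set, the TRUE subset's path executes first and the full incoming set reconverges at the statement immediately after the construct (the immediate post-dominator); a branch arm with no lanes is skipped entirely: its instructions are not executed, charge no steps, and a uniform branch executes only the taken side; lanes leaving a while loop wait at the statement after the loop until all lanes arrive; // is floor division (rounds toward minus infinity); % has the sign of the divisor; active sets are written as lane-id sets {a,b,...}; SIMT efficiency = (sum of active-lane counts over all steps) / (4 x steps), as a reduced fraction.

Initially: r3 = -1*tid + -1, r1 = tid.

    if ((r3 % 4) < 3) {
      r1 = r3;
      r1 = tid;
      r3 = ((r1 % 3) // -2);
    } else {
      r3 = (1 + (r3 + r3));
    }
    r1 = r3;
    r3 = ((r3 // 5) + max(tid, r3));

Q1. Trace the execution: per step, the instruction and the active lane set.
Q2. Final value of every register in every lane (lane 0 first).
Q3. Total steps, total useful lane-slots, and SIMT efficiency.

step 0: eval ((r3 % 4) < 3)          {0,1,2,3}
step 1: r1 <- r3                     {1,2,3}
step 2: r1 <- tid                    {1,2,3}
step 3: r3 <- ((r1 % 3) // -2)       {1,2,3}
step 4: r3 <- (1 + (r3 + r3))        {0}
step 5: r1 <- r3                     {0,1,2,3}
step 6: r3 <- ((r3 // 5) + max(tid, r3)) {0,1,2,3}

Answer: 7 steps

r3: -1,0,1,3
r1: -1,-1,-1,0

steps = 7; useful = 22; efficiency = 22/28 = 11/14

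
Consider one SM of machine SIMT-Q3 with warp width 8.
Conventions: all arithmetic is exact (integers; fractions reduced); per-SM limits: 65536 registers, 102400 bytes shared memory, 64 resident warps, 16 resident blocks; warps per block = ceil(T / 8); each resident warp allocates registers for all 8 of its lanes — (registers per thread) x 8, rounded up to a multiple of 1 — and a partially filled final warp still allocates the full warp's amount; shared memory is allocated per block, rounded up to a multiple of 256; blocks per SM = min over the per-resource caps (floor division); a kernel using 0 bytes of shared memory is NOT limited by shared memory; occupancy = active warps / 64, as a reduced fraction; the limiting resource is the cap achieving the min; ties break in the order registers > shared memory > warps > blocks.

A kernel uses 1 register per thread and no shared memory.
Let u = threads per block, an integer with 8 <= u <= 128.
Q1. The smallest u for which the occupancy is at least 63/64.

Answer: u = 25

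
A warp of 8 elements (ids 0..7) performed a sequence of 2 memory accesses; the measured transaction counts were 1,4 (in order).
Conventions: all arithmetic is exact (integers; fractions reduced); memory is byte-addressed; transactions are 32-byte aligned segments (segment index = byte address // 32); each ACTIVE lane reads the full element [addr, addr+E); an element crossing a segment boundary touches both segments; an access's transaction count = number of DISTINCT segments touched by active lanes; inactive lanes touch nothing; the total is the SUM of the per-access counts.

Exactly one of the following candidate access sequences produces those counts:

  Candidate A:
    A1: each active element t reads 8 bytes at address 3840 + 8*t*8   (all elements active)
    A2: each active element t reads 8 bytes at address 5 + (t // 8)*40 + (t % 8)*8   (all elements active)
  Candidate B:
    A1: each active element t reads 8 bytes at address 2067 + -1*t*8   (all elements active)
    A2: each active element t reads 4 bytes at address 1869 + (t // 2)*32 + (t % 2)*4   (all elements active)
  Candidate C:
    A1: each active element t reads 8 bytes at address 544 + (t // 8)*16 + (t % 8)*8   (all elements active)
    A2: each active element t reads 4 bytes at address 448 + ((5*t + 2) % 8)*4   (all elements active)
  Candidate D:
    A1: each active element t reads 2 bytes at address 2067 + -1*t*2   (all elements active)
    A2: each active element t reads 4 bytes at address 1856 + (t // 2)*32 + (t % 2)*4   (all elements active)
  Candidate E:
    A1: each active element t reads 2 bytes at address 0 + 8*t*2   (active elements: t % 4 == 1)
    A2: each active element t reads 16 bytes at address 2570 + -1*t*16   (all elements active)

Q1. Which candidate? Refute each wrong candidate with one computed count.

A: A1 gives 8 transactions, not 1
B: A1 gives 3 transactions, not 1
C: A1 gives 2 transactions, not 1
E: A1 gives 2 transactions, not 1
D: all counts match (1,4)

Answer: D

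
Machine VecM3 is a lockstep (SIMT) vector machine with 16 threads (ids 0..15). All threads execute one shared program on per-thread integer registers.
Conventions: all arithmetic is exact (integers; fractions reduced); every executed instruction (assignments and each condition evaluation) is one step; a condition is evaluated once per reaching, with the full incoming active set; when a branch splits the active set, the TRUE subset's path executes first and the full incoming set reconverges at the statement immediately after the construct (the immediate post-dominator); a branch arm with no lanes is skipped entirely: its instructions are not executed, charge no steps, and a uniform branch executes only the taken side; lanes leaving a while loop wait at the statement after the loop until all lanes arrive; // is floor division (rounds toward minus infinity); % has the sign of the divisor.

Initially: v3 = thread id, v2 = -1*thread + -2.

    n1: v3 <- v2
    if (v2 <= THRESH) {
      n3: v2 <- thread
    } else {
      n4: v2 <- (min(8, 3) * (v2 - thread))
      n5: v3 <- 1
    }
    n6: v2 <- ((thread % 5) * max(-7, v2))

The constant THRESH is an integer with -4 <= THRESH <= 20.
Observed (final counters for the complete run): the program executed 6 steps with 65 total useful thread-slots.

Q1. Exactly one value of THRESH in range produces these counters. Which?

Answer: THRESH = -3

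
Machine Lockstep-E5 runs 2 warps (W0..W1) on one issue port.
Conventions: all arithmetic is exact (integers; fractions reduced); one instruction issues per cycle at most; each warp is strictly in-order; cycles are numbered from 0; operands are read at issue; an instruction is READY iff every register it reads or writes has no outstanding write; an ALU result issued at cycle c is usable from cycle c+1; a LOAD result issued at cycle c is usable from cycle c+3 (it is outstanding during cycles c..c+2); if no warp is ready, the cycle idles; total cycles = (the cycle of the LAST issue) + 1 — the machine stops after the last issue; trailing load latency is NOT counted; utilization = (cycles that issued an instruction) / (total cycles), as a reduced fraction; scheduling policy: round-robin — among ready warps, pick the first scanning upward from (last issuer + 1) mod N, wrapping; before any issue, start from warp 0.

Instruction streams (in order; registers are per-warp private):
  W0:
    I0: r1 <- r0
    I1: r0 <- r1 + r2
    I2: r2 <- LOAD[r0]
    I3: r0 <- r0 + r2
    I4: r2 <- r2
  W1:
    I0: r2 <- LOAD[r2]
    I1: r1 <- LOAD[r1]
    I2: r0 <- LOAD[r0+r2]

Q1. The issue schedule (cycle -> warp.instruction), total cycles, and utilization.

cycle 0: W0.I0
cycle 1: W1.I0
cycle 2: W0.I1
cycle 3: W1.I1
cycle 4: W0.I2
cycle 5: W1.I2
cycle 6: idle
cycle 7: W0.I3
cycle 8: W0.I4

Answer: 9 cycles, utilization 8/9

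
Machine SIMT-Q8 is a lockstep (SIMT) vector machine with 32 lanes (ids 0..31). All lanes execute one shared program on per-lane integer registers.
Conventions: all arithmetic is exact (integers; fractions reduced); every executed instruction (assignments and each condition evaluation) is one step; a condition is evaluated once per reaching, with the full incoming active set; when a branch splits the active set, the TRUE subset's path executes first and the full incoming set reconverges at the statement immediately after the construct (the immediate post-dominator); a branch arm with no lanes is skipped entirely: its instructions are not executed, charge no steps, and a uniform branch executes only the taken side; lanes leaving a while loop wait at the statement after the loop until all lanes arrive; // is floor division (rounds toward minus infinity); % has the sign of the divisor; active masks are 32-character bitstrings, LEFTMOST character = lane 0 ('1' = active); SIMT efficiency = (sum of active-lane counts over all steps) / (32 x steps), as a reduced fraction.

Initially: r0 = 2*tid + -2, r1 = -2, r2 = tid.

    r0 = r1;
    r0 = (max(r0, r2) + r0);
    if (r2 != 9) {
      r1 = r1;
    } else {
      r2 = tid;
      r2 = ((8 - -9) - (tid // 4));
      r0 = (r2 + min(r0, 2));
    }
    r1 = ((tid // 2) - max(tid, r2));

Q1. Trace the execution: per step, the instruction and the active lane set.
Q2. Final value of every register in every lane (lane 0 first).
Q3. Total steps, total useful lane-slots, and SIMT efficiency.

step 0: r0 <- r1                     11111111111111111111111111111111
step 1: r0 <- (max(r0, r2) + r0)     11111111111111111111111111111111
step 2: eval (r2 != 9)               11111111111111111111111111111111
step 3: r1 <- r1                     11111111101111111111111111111111
step 4: r2 <- tid                    00000000010000000000000000000000
step 5: r2 <- ((8 - -9) - (tid // 4)) 00000000010000000000000000000000
step 6: r0 <- (r2 + min(r0, 2))      00000000010000000000000000000000
step 7: r1 <- ((tid // 2) - max(tid, r2)) 11111111111111111111111111111111

Answer: 8 steps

r0: -2,-1,0,1,2,3,4,5,6,17,8,9,10,11,12,13,14,15,16,17,18,19,20,21,22,23,24,25,26,27,28,29
r1: 0,-1,-1,-2,-2,-3,-3,-4,-4,-11,-5,-6,-6,-7,-7,-8,-8,-9,-9,-10,-10,-11,-11,-12,-12,-13,-13,-14,-14,-15,-15,-16
r2: 0,1,2,3,4,5,6,7,8,15,10,11,12,13,14,15,16,17,18,19,20,21,22,23,24,25,26,27,28,29,30,31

steps = 8; useful = 162; efficiency = 162/256 = 81/128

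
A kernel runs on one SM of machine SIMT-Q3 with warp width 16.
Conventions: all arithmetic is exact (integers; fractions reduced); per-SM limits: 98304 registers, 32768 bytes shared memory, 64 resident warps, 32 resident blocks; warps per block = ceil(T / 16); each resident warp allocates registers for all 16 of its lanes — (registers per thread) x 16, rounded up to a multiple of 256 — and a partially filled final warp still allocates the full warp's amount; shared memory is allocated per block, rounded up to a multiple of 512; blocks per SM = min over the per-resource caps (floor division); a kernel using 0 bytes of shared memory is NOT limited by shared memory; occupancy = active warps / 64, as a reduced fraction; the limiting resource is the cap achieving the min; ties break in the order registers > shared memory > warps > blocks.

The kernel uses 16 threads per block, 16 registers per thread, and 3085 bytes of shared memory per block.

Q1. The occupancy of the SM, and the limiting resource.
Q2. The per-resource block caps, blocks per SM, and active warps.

Answer: occupancy 9/64, limited by shared memory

registers: 384 blocks
shared memory: 9 blocks
warps: 64 blocks
blocks: 32 blocks

Answer: 9 blocks, 9 active warps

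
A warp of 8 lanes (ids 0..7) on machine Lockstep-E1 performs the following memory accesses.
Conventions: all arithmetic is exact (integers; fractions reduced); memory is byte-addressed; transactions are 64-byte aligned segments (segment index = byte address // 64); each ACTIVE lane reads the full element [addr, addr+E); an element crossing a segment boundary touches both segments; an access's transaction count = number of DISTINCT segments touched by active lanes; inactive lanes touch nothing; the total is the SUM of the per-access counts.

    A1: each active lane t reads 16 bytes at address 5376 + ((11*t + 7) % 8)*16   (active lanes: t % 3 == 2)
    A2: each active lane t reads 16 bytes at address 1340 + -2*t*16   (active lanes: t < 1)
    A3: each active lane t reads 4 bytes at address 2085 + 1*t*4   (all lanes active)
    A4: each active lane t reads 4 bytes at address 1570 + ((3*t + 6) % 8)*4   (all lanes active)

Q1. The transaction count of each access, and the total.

A1: 1 transaction
A2: 2 transactions
A3: 2 transactions
A4: 2 transactions

Answer: 1,2,2,2; total 7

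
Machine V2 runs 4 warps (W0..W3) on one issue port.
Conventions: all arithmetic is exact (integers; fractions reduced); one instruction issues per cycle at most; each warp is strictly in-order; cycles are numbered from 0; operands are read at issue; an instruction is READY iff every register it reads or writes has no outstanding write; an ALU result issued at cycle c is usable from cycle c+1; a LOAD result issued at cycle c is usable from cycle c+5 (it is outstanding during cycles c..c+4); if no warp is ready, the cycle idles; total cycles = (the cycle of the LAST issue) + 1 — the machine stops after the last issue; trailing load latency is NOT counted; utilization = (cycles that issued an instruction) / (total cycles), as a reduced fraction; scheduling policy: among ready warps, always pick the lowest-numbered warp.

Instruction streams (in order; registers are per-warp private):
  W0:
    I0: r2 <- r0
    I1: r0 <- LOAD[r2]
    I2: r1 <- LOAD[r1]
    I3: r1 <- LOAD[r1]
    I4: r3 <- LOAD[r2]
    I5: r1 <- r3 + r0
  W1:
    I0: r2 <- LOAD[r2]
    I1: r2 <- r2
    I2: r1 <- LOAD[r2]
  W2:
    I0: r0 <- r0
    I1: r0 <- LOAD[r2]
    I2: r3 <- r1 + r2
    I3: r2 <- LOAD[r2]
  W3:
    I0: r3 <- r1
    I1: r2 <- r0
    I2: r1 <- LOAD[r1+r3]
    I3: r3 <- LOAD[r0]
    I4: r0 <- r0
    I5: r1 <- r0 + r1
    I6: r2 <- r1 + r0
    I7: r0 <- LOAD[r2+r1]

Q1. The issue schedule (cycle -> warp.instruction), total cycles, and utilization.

cycle 0: W0.I0
cycle 1: W0.I1
cycle 2: W0.I2
cycle 3: W1.I0
cycle 4: W2.I0
cycle 5: W2.I1
cycle 6: W2.I2
cycle 7: W0.I3
cycle 8: W0.I4
cycle 9: W1.I1
cycle 10: W1.I2
cycle 11: W2.I3
cycle 12: W3.I0
cycle 13: W0.I5
cycle 14: W3.I1
cycle 15: W3.I2
cycle 16: W3.I3
cycle 17: W3.I4
cycle 18: idle
cycle 19: idle
cycle 20: W3.I5
cycle 21: W3.I6
cycle 22: W3.I7

Answer: 23 cycles, utilization 21/23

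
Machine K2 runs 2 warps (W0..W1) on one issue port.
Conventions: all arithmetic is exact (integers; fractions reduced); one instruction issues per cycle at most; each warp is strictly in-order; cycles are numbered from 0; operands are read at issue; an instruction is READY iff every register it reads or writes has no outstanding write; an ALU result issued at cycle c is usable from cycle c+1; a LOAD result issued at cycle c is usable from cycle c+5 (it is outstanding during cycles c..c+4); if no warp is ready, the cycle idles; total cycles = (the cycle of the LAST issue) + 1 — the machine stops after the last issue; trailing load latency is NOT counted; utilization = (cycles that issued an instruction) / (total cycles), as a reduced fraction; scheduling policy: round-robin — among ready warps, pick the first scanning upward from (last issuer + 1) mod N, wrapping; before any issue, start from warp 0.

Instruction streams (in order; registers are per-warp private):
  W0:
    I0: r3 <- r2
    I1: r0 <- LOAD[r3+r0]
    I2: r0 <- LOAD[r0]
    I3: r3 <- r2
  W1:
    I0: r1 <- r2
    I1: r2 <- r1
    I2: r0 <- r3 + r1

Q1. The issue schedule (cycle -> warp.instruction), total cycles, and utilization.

cycle 0: W0.I0
cycle 1: W1.I0
cycle 2: W0.I1
cycle 3: W1.I1
cycle 4: W1.I2
cycle 5: idle
cycle 6: idle
cycle 7: W0.I2
cycle 8: W0.I3

Answer: 9 cycles, utilization 7/9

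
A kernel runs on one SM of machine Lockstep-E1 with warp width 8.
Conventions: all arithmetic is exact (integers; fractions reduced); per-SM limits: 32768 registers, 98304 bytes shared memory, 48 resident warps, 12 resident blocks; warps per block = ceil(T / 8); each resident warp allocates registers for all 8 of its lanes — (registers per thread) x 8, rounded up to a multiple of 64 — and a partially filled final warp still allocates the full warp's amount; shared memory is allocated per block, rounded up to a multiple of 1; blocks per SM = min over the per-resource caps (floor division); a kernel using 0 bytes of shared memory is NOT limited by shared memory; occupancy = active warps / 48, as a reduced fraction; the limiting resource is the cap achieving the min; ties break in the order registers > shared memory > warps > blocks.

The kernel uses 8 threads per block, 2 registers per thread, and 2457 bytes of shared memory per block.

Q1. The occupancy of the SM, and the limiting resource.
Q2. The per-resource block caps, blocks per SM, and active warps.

Answer: occupancy 1/4, limited by blocks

registers: 512 blocks
shared memory: 40 blocks
warps: 48 blocks
blocks: 12 blocks

Answer: 12 blocks, 12 active warps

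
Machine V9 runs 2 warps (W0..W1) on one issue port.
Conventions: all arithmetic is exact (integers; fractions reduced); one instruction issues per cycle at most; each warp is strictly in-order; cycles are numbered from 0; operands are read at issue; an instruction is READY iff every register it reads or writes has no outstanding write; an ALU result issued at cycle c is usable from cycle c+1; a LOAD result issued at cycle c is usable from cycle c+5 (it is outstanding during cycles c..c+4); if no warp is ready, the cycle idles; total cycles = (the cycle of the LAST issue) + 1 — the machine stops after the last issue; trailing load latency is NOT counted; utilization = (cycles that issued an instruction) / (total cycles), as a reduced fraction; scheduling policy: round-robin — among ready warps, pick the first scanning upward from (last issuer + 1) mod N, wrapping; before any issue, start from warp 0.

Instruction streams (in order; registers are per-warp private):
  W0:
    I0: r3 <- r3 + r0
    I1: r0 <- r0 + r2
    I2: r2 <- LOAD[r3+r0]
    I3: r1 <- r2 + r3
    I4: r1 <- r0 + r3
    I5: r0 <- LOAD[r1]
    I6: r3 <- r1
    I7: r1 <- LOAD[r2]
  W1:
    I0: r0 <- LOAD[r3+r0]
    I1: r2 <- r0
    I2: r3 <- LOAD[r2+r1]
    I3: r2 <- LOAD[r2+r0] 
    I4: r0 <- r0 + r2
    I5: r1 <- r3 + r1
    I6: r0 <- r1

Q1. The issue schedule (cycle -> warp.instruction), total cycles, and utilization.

cycle 0: W0.I0
cycle 1: W1.I0
cycle 2: W0.I1
cycle 3: W0.I2
cycle 4: idle
cycle 5: idle
cycle 6: W1.I1
cycle 7: W1.I2
cycle 8: W0.I3
cycle 9: W1.I3
cycle 10: W0.I4
cycle 11: W0.I5
cycle 12: W0.I6
cycle 13: W0.I7
cycle 14: W1.I4
cycle 15: W1.I5
cycle 16: W1.I6

Answer: 17 cycles, utilization 15/17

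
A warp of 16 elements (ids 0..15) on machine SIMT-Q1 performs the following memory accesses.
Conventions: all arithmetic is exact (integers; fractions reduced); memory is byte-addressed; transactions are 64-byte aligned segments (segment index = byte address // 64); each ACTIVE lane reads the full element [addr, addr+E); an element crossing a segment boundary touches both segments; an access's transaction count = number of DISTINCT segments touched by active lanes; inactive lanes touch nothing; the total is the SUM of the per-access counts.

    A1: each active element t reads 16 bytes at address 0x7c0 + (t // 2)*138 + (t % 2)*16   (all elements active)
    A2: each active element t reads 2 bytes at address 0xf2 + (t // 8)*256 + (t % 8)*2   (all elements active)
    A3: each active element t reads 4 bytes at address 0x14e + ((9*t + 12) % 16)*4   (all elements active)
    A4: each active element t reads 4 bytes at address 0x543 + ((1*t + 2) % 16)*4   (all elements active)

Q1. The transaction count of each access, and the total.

A1: 11 transactions
A2: 4 transactions
A3: 2 transactions
A4: 2 transactions

Answer: 11,4,2,2; total 19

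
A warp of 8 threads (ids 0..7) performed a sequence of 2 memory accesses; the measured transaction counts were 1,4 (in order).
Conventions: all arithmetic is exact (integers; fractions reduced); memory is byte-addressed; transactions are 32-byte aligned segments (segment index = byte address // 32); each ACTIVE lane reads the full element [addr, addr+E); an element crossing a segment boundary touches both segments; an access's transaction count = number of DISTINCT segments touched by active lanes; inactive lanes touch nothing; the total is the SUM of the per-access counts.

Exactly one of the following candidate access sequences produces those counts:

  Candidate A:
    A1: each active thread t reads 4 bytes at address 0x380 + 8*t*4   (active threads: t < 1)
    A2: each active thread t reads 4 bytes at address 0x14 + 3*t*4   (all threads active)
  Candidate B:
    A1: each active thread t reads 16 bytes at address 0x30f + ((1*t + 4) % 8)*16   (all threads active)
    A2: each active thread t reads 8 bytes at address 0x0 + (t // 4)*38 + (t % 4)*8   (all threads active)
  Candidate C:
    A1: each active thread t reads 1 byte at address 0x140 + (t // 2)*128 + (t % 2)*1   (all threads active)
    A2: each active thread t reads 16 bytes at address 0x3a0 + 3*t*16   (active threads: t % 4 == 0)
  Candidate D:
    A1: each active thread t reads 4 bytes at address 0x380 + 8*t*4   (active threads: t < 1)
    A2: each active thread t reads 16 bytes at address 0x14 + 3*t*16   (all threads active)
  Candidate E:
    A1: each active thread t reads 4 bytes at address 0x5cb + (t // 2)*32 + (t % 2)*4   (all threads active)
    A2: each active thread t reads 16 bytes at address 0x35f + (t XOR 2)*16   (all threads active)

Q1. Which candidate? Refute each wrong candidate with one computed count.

B: A1 gives 5 transactions, not 1
C: A1 gives 4 transactions, not 1
D: A2 gives 12 transactions, not 4
E: A1 gives 4 transactions, not 1
A: all counts match (1,4)

Answer: A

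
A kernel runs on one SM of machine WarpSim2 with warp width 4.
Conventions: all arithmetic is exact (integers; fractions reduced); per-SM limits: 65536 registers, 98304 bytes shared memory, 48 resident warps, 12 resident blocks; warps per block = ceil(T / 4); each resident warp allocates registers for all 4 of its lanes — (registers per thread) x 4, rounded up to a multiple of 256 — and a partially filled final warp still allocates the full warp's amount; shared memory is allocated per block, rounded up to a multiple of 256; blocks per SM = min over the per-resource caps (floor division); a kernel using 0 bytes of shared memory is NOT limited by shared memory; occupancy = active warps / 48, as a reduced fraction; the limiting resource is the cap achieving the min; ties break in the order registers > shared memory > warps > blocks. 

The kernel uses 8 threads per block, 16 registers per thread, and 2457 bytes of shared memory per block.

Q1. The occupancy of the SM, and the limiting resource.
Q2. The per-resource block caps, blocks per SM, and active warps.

Answer: occupancy 1/2, limited by blocks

registers: 128 blocks
shared memory: 38 blocks
warps: 24 blocks
blocks: 12 blocks

Answer: 12 blocks, 24 active warps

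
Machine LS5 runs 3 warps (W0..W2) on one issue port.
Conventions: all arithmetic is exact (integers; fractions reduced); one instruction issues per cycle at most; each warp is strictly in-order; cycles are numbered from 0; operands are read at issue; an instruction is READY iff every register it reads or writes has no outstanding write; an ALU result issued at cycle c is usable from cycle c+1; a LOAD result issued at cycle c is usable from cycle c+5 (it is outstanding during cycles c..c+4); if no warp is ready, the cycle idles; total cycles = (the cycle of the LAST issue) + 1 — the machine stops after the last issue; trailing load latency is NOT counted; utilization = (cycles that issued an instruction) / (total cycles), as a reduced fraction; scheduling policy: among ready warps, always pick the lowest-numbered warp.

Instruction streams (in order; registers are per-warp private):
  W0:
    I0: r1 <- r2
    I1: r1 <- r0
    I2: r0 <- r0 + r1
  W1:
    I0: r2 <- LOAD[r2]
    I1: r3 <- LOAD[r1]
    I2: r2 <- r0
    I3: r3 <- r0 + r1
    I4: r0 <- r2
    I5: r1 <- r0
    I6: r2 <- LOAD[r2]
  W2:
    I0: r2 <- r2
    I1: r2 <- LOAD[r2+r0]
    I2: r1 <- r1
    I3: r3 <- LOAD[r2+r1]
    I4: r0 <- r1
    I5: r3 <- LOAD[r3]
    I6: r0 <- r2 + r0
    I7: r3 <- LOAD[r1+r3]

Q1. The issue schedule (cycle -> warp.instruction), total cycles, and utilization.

cycle 0: W0.I0
cycle 1: W0.I1
cycle 2: W0.I2
cycle 3: W1.I0
cycle 4: W1.I1
cycle 5: W2.I0
cycle 6: W2.I1
cycle 7: W2.I2
cycle 8: W1.I2
cycle 9: W1.I3
cycle 10: W1.I4
cycle 11: W1.I5
cycle 12: W1.I6
cycle 13: W2.I3
cycle 14: W2.I4
cycle 15: idle
cycle 16: idle
cycle 17: idle
cycle 18: W2.I5
cycle 19: W2.I6
cycle 20: idle
cycle 21: idle
cycle 22: idle
cycle 23: W2.I7

Answer: 24 cycles, utilization 3/4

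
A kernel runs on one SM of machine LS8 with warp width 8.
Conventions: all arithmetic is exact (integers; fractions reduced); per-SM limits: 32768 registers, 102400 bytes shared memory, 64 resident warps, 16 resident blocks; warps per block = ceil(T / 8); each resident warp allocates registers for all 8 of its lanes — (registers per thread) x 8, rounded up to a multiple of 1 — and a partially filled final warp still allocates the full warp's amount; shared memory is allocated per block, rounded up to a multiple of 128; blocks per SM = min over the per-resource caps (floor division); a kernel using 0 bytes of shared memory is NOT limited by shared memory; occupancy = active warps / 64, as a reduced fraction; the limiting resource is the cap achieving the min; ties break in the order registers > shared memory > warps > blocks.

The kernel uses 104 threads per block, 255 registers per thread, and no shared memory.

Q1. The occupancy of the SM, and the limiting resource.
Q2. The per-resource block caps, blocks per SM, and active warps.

Answer: occupancy 13/64, limited by registers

registers: 1 block
shared memory: no limit (kernel uses none)
warps: 4 blocks
blocks: 16 blocks

Answer: 1 block, 13 active warps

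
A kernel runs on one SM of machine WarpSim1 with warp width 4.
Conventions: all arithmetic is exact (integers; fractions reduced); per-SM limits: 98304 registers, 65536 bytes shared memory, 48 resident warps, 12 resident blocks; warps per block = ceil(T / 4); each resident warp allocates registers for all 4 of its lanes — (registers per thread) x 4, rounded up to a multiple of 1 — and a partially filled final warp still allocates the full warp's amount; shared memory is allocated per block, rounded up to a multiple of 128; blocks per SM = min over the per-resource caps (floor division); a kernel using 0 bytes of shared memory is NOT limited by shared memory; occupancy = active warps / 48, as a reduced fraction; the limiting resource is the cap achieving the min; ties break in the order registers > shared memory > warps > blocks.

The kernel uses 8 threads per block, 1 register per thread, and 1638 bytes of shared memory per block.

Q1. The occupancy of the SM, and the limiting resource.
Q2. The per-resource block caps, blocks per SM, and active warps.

Answer: occupancy 1/2, limited by blocks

registers: 12288 blocks
shared memory: 39 blocks
warps: 24 blocks
blocks: 12 blocks

Answer: 12 blocks, 24 active warps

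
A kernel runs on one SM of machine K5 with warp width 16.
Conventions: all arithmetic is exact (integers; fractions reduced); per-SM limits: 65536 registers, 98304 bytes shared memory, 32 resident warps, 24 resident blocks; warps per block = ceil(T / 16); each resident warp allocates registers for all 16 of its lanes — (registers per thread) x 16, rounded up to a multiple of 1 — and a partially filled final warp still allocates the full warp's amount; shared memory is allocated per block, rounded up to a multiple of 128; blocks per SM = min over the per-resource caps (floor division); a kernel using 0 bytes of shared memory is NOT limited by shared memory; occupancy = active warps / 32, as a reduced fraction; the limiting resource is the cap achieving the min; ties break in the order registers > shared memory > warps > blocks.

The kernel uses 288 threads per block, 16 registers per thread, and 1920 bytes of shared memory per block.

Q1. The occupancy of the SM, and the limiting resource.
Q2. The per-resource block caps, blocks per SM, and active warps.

Answer: occupancy 9/16, limited by warps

registers: 14 blocks
shared memory: 51 blocks
warps: 1 block
blocks: 24 blocks

Answer: 1 block, 18 active warps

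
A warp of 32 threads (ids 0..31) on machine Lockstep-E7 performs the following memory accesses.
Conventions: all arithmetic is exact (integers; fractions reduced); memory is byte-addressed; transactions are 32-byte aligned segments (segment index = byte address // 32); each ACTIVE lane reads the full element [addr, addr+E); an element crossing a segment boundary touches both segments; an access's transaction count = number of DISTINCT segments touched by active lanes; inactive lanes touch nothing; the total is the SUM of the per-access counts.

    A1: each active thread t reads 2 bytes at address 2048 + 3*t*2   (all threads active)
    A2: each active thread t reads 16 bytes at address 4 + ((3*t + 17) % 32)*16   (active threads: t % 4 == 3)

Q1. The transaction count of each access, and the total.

A1: 6 transactions
A2: 8 transactions

Answer: 6,8; total 14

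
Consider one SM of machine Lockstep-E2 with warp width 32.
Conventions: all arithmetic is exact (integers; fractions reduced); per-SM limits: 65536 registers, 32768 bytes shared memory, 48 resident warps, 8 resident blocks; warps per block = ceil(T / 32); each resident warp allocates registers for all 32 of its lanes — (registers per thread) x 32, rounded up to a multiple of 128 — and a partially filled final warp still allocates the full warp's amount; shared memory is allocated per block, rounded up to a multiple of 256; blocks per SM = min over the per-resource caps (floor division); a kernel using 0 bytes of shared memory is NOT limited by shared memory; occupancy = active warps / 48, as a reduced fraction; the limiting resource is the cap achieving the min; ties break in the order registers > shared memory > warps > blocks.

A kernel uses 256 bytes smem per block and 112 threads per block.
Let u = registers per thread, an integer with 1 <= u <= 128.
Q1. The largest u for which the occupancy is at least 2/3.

Answer: u = 64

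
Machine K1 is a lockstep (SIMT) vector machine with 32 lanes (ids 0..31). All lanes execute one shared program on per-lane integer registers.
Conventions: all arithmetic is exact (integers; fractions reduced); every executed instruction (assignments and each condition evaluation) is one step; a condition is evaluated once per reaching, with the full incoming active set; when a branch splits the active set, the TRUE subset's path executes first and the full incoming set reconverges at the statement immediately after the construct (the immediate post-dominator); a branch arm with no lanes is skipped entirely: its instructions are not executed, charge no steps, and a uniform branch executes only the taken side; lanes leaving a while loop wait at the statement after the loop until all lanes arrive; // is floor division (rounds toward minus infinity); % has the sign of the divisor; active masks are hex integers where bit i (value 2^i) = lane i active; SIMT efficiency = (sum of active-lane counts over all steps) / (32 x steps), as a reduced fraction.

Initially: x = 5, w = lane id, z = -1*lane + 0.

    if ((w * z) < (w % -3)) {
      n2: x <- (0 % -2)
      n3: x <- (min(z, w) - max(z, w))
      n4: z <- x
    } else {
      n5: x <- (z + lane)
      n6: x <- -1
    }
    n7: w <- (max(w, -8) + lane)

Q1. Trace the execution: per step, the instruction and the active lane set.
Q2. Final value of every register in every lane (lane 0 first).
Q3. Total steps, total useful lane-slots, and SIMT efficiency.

step 0: eval ((w * z) < (w % -3))    0xffffffff
step 1: x <- (0 % -2)                0xfffffffc
step 2: x <- (min(z, w) - max(z, w)) 0xfffffffc
step 3: z <- x                       0xfffffffc
step 4: x <- (z + lane)              0x00000003
step 5: x <- -1                      0x00000003
step 6: w <- (max(w, -8) + lane)     0xffffffff

Answer: 7 steps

x: -1,-1,-4,-6,-8,-10,-12,-14,-16,-18,-20,-22,-24,-26,-28,-30,-32,-34,-36,-38,-40,-42,-44,-46,-48,-50,-52,-54,-56,-58,-60,-62
w: 0,2,4,6,8,10,12,14,16,18,20,22,24,26,28,30,32,34,36,38,40,42,44,46,48,50,52,54,56,58,60,62
z: 0,-1,-4,-6,-8,-10,-12,-14,-16,-18,-20,-22,-24,-26,-28,-30,-32,-34,-36,-38,-40,-42,-44,-46,-48,-50,-52,-54,-56,-58,-60,-62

steps = 7; useful = 158; efficiency = 158/224 = 79/112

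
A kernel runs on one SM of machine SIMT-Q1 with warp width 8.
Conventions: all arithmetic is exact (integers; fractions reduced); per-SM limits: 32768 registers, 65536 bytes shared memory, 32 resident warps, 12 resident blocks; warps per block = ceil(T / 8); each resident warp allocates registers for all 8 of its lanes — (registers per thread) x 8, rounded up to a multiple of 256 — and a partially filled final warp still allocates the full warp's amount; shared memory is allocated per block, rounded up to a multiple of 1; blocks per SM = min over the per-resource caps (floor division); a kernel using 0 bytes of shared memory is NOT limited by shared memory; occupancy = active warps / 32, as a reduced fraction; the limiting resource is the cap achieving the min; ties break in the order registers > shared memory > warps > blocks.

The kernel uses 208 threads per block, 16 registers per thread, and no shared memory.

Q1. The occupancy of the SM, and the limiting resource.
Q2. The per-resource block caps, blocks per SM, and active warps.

Answer: occupancy 13/16, limited by warps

registers: 4 blocks
shared memory: no limit (kernel uses none)
warps: 1 block
blocks: 12 blocks

Answer: 1 block, 26 active warps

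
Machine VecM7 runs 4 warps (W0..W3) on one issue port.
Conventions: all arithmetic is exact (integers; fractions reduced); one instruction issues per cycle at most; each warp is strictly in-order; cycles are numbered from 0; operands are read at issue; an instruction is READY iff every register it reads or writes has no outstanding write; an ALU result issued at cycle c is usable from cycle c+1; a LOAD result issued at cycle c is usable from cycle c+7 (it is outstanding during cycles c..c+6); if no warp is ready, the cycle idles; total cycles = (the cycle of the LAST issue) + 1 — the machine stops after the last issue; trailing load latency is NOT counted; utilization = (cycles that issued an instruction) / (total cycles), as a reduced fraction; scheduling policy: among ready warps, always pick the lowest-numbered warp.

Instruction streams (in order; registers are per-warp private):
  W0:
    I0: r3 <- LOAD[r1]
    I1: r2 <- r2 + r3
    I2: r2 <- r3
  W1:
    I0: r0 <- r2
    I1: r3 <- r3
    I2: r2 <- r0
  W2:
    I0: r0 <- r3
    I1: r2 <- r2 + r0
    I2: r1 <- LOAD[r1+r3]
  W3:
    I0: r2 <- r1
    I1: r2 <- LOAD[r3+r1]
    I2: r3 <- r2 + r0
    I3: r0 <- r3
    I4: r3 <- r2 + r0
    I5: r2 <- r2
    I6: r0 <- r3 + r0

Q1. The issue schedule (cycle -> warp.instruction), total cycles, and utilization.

cycle 0: W0.I0
cycle 1: W1.I0
cycle 2: W1.I1
cycle 3: W1.I2
cycle 4: W2.I0
cycle 5: W2.I1
cycle 6: W2.I2
cycle 7: W0.I1
cycle 8: W0.I2
cycle 9: W3.I0
cycle 10: W3.I1
cycle 11: idle
cycle 12: idle
cycle 13: idle
cycle 14: idle
cycle 15: idle
cycle 16: idle
cycle 17: W3.I2
cycle 18: W3.I3
cycle 19: W3.I4
cycle 20: W3.I5
cycle 21: W3.I6

Answer: 22 cycles, utilization 8/11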